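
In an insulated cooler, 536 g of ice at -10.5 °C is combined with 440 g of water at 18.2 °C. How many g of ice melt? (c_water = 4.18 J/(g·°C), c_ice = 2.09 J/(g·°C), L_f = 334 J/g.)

Heat available from the water dropping to 0 °C: 440·4.18·18.2 = 33473 J.
Warming the ice to 0 °C takes 536·2.09·10.5 = 11763 J, leaving 21711 J for melting.
Melting all 536 g of ice would need 536·334 = 179024 J.
Since 21711 < 179024 J, not all the ice melts; equilibrium is at 0 °C.
m_melt = 21711 / L_f = 65 g.

m_melted ≈ 65 g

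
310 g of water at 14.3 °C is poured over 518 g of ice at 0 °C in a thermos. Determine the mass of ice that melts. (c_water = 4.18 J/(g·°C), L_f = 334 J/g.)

m_melted ≈ 55.5 g

Heat available from the water dropping to 0 °C: 310·4.18·14.3 = 18530 J.
Fully melting the ice requires m_ice L_f = 518·334 = 173012 J.
That's not enough to melt it all — equilibrium is at 0 °C with ice remaining.
m_melt = 18530 / L_f = 55.48 g.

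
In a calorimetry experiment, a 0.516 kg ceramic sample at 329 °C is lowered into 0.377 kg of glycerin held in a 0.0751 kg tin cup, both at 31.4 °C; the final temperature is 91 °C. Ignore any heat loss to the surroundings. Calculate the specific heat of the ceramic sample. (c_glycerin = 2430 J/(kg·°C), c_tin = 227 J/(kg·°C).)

c ≈ 453 J/(kg·°C)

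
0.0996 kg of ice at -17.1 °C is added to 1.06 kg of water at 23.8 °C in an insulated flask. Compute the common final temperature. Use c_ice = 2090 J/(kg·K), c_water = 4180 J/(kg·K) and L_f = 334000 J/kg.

Let T be the final temperature. ΣQ_i = 0:
ice -17.1→0 °C: 0.0996×2090×17.1 = 3559.6
  melt ice: 0.0996×334000 = 33266
  warm the meltwater: 416.33 T
  water cools: 1.06×4180×(T − 23.8) = 4430.8(T − 23.8)
4847.1 T = 105453 − 36826 = 68627
T ≈ 14.16 °C (positive, so assuming full melt was valid).

T_f ≈ 14.2 °C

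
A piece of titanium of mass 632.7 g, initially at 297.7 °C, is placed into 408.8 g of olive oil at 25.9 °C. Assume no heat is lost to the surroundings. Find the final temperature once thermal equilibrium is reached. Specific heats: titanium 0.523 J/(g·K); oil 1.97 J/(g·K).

Taking heat into each body as positive, Σ m c ΔT = 0:
632.7×0.523×(T − 297.7) + 408.8×1.97×(T − 25.9) = 0
1136.2 T = 119368
T ≈ 105.06 °C

T_f ≈ 105.1 °C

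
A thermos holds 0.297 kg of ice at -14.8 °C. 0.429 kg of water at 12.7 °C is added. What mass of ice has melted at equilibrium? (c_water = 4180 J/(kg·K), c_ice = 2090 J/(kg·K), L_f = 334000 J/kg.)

m_melted ≈ 0.0407 kg

Heat available from the water dropping to 0 °C: 0.429·4180·12.7 = 22774 J.
Warming the ice to 0 °C takes 0.297·2090·14.8 = 9186.8 J, leaving 13587 J for melting.
Fully melting the ice requires m_ice L_f = 0.297·334000 = 99198 J.
That's not enough to melt it all — equilibrium is at 0 °C with ice remaining.
Mass melted = 13587/334000 ≈ 0.04068 kg.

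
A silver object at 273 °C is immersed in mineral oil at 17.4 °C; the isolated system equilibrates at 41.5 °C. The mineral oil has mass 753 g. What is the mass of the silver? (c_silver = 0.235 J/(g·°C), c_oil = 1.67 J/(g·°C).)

Heat lost by the silver = heat gained by the oil:
m×0.235×(273 − 41.5) = 753×1.67×(41.5 − 17.4)
54.4 m = 30306  ⇒  m ≈ 557.1 g

m ≈ 557 g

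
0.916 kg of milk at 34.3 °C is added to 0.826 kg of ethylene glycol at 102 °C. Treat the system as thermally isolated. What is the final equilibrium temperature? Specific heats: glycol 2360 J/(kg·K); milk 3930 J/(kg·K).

Let T be the final temperature. ΣQ_i = 0:
0.826×2360×(T − 102) + 0.916×3930×(T − 34.3) = 0
(1949.4 + 3599.9) T = 1949.4×102 + 3599.9×34.3
T ≈ 58.08 °C

T_f ≈ 58.1 °C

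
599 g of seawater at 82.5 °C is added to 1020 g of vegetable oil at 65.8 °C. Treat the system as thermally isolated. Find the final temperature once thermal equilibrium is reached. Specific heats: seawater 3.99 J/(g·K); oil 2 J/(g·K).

T_f ≈ 74.8 °C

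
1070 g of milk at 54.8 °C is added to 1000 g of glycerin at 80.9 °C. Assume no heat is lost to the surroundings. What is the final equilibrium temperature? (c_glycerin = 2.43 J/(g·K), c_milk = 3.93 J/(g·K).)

T_f ≈ 64.4 °C

T_f = Σ m_i c_i T_i / Σ m_i c_i:
T_f = (2430·80.9 + 4205.1·54.8) / (2430 + 4205.1)
    = 427026 / 6635.1 ≈ 64.36 °C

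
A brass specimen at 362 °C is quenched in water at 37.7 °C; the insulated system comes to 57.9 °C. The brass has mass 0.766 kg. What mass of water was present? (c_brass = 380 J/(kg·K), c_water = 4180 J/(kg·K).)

m ≈ 1.05 kg

Taking heat into each body as positive, Σ m c ΔT = 0:
0.766·380·(57.9 − 362) + m·4180·(57.9 − 37.7) = 0
84436 m = 88517
m = 88517/84436 ≈ 1.048 kg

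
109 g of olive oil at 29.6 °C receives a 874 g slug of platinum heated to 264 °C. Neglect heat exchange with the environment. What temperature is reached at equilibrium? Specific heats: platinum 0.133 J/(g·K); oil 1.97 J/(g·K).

With ΣQ=0 the equilibrium temperature is the m·c-weighted mean:
T_f = (116.24*264 + 214.73*29.6) / (116.24 + 214.73)
    = 37044 / 330.97 ≈ 111.92 °C

T_f ≈ 111.9 °C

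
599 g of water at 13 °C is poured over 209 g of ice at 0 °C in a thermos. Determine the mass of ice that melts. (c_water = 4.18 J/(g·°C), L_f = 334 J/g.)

m_melted ≈ 97.5 g

Water can give up m c ΔT = 599·4.18·13 = 32550 J before reaching 0 °C.
Melting all 209 g of ice would need 209·334 = 69806 J.
32550 J < 69806 J, so only part of the ice melts and the system sits at 0 °C.
Mass melted = 32550/334 ≈ 97.45 g.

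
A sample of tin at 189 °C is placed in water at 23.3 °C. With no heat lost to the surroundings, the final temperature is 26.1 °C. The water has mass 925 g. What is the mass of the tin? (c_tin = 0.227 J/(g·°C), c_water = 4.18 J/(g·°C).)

m ≈ 293 g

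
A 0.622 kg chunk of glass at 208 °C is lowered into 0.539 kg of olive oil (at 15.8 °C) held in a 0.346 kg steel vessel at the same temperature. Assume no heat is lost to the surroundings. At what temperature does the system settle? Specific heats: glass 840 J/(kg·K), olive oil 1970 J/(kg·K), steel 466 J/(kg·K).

T_f ≈ 73.3 °C

Net heat exchanged in the isolated system is zero:
0.622×840×(T − 208) + 0.539×1970×(T − 15.8) + 0.346×466×(T − 15.8) = 0
1745.5 T = 128000
T = 128000/1745.5 ≈ 73.33 °C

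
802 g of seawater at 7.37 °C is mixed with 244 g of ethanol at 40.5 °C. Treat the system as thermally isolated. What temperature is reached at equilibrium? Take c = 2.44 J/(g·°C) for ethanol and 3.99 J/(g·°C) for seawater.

T_f ≈ 12.6 °C

Set heat shed by the hot body equal to heat absorbed by the cold body:
244×2.44×(40.5 − T) = 802×3.99×(T − 7.37)
595.36(40.5 − T) = 3200(T − 7.37)
3795.3 T = 47696  ⇒  T ≈ 12.57 °C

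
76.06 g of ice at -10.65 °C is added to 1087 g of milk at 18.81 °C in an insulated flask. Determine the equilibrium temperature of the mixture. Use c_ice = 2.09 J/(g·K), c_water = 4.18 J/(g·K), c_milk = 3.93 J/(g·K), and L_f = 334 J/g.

T_f ≈ 11.6 °C

Net heat exchanged in the isolated system is zero:
ice -10.65→0 °C: 76.06×2.09×10.65 = 1693
  fusion: m_ice L_f = 76.06×334 = 25404
  warm the meltwater: 317.93 T
  milk: 4271.9(T − 18.81)
4589.8 T = 80355 − 27097 = 53258
T ≈ 11.60 °C (positive, so assuming full melt was valid).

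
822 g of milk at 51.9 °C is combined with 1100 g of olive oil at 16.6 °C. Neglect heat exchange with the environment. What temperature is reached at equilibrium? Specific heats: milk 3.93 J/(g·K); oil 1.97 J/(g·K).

T_f ≈ 37.7 °C

Heat gained plus heat lost sum to zero:
822×3.93×(T − 51.9) + 1100×1.97×(T − 16.6) = 0
3230.5(T − 51.9) + 2167(T − 16.6) = 0
(3230.5 + 2167) T = 3230.5×51.9 + 2167×16.6
T = 203633/5397.5 ≈ 37.73 °C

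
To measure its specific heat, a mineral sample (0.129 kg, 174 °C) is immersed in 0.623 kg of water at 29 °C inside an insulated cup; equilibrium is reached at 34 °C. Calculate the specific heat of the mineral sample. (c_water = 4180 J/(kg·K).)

c ≈ 721 J/(kg·K)

Heat lost by the mineral sample = heat gained by the water:
0.129×c×(174 − 34) = 0.623×4180×(34 − 29)
18.06 c = 13021  ⇒  c ≈ 721 J/(kg·K)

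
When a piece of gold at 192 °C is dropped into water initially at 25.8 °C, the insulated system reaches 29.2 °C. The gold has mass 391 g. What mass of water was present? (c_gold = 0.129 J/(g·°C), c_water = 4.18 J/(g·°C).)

|Q_gold| = |Q_water|:
391·0.129·(192 − 29.2) = m·4.18·(29.2 − 25.8)
14.21 m = 8211.5  ⇒  m ≈ 577.8 g

m ≈ 578 g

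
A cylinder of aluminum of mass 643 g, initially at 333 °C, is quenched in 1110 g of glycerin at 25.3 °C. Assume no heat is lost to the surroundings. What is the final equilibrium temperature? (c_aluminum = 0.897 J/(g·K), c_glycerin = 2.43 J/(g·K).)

Setting the total heat transfer to zero:
643×0.897×(T − 333) + 1110×2.43×(T − 25.3) = 0
576.77(T − 333) + 2697.3(T − 25.3) = 0
(576.77 + 2697.3) T = 576.77×333 + 2697.3×25.3
T = 260306 / 3274.1 = 79.5 °C

T_f ≈ 79.5 °C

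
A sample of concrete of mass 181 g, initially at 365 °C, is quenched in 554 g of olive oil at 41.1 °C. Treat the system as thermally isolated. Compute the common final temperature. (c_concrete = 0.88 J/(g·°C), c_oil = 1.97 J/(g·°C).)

T_f ≈ 82.4 °C

Conservation of energy gives ΣQ = 0:
181×0.88×(T − 365) + 554×1.97×(T − 41.1) = 0
1250.7 T = 102993
T ≈ 82.35 °C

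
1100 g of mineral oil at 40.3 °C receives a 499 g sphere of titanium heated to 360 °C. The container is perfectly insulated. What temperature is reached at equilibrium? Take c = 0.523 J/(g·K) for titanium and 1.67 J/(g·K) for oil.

T_f ≈ 80.1 °C

Taking heat into each body as positive, Σ m c ΔT = 0:
499*0.523*(T − 360) + 1100*1.67*(T − 40.3) = 0
260.98(T − 360) + 1837(T − 40.3) = 0
2098 T = 167983
T ≈ 80.07 °C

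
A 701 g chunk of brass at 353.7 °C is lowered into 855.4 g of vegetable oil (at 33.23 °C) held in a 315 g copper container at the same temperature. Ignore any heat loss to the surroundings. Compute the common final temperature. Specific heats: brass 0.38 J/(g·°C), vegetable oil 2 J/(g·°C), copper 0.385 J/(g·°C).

T_f ≈ 73.9 °C

Conservation of energy gives ΣQ = 0:
701*0.38*(T − 353.7) + 855.4*2*(T − 33.23) + 315*0.385*(T − 33.23) = 0
266.38(T − 353.7) + 1710.8(T − 33.23) + 121.28(T − 33.23) = 0
2098.5 T = 155098
T ≈ 73.91 °C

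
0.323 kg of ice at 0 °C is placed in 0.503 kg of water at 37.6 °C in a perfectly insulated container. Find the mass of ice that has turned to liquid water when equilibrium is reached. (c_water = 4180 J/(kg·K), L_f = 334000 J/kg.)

m_melted ≈ 0.237 kg

Cooling the water to 0 °C releases 0.503·4180·37.6 = 79056 J.
Fully melting the ice requires m_ice L_f = 0.323·334000 = 107882 J.
Since 79056 < 107882 J, not all the ice melts; equilibrium is at 0 °C.
m_melted·334000 = 79056  ⇒  m_melted ≈ 0.2367 kg.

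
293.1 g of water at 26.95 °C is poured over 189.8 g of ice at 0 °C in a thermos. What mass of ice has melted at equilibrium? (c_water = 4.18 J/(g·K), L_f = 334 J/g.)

m_melted ≈ 98.9 g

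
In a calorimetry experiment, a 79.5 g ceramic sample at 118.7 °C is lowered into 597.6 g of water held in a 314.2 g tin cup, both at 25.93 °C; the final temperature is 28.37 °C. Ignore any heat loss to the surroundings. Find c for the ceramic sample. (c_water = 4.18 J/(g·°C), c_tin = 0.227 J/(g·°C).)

c ≈ 0.873 J/(g·°C)

Taking heat into each body as positive, Σ m c ΔT = 0:
79.5·c·(28.37 − 118.7) + 597.6·4.18·(28.37 − 25.93) + 314.2·0.227·(28.37 − 25.93) = 0
-7181.2 c = -6269.1
c = -6269.1/-7181.2 ≈ 0.873 J/(g·°C)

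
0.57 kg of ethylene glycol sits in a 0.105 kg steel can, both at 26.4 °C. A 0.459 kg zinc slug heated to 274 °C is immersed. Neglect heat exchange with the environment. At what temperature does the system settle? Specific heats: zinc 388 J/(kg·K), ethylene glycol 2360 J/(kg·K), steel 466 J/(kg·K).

Net heat exchanged in the isolated system is zero:
0.459×388×(T − 274) + 0.57×2360×(T − 26.4) + 0.105×466×(T − 26.4) = 0
178.09(T − 274) + 1345.2(T − 26.4) + 48.93(T − 26.4) = 0
1572.2 T = 85602
T = 85602 / 1572.2 = 54.4 °C

T_f ≈ 54.4 °C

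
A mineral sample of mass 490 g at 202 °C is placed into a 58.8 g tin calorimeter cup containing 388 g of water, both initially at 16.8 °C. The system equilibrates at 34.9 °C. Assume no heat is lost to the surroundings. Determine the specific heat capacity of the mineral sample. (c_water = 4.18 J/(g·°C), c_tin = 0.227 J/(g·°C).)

Conservation of energy gives ΣQ = 0:
490×c×(34.9 − 202) + 388×4.18×(34.9 − 16.8) + 58.8×0.227×(34.9 − 16.8) = 0
-81879 c = -29597
c = -29597/-81879 ≈ 0.3615 J/(g·°C)

c ≈ 0.361 J/(g·°C)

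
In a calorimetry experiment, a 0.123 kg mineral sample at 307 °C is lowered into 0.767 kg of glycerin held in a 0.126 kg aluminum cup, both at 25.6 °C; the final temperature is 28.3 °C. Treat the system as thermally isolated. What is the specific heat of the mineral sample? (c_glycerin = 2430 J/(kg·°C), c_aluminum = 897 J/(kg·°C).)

Setting the total heat transfer to zero:
0.123×c×(28.3 − 307) + 0.767×2430×(28.3 − 25.6) + 0.126×897×(28.3 − 25.6) = 0
-34.28 c = -5337.4
c = -5337.4/-34.28 ≈ 155.7 J/(kg·°C)

c ≈ 156 J/(kg·°C)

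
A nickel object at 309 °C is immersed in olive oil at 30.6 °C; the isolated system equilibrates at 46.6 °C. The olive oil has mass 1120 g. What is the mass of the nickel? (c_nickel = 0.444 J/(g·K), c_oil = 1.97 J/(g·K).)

m ≈ 303 g

Let T be the final temperature. ΣQ_i = 0:
m×0.444×(46.6 − 309) + 1120×1.97×(46.6 − 30.6) = 0
-116.51 m = -35302
m = -35302/-116.51 ≈ 303 g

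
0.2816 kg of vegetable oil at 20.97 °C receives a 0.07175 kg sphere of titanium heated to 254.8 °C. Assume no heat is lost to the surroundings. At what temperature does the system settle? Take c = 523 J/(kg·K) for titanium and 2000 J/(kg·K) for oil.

T_f ≈ 35.6 °C

T_f is the heat-capacity-weighted average of the initial temperatures:
T_f = (37.53×254.8 + 563.2×20.97) / (37.53 + 563.2)
    = 21372 / 600.73 ≈ 35.58 °C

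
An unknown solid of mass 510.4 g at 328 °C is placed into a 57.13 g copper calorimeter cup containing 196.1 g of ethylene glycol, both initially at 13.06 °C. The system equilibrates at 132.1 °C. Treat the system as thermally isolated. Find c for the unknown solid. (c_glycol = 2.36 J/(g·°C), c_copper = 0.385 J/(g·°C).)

c ≈ 0.577 J/(g·°C)

Taking heat into each body as positive, Σ m c ΔT = 0:
510.4×c×(132.1 − 328) + 196.1×2.36×(132.1 − 13.06) + 57.13×0.385×(132.1 − 13.06) = 0
-99987 c = -57710
c = -57710/-99987 ≈ 0.5772 J/(g·°C)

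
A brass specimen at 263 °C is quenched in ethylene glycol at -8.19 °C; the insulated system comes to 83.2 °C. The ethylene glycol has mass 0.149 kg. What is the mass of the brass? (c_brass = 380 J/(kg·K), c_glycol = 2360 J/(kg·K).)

m ≈ 0.47 kg

|Q_brass| = |Q_glycol|:
m·380·(263 − 83.2) = 0.149·2360·(83.2 − (-8.19))
68324 m = 32136  ⇒  m ≈ 0.4704 kg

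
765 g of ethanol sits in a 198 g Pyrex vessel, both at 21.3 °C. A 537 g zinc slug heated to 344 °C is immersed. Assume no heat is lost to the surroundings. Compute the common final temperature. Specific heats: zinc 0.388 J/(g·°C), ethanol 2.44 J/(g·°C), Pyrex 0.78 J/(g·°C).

Heat gained plus heat lost sum to zero:
537*0.388*(T − 344) + 765*2.44*(T − 21.3) + 198*0.78*(T − 21.3) = 0
208.36(T − 344) + 1866.6(T − 21.3) + 154.44(T − 21.3) = 0
(208.36 + 1866.6 + 154.44) T = 208.36*344 + 1866.6*21.3 + 154.44*21.3
T ≈ 51.46 °C

T_f ≈ 51.5 °C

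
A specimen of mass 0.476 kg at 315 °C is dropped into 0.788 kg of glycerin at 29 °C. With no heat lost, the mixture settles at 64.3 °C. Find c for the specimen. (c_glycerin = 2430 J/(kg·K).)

Taking heat into each body as positive, Σ m c ΔT = 0:
0.476·c·(64.3 − 315) + 0.788·2430·(64.3 − 29) = 0
-119.33 c = -67594
c = -67594/-119.33 ≈ 566.4 J/(kg·K)

c ≈ 566 J/(kg·K)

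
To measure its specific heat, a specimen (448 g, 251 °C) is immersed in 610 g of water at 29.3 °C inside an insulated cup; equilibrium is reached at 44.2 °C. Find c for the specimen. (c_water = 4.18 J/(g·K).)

c ≈ 0.41 J/(g·K)

m_s c (T_s − T_f) = m_water c_water (T_f − T_0):
448×c×(251 − 44.2) = 610×4.18×(44.2 − 29.3)
92646 c = 37992  ⇒  c ≈ 0.4101 J/(g·K)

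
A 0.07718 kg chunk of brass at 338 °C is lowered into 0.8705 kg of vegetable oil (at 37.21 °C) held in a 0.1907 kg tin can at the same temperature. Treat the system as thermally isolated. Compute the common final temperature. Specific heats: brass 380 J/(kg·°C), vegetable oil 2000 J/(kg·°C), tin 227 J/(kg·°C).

Let T be the final temperature. ΣQ_i = 0:
0.07718*380*(T − 338) + 0.8705*2000*(T − 37.21) + 0.1907*227*(T − 37.21) = 0
(29.33 + 1741 + 43.29) T = 29.33*338 + 1741*37.21 + 43.29*37.21
T = 76306/1813.6 ≈ 42.07 °C

T_f ≈ 42.1 °C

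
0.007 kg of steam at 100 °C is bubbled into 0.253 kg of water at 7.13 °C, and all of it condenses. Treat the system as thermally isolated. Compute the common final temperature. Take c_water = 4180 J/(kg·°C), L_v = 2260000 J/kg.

T_f ≈ 24.2 °C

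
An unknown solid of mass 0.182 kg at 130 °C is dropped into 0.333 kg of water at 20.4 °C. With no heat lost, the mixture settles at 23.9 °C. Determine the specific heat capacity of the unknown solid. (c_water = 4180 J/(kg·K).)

c ≈ 252 J/(kg·K)

Heat lost by the unknown solid = heat gained by the water:
0.182·c·(130 − 23.9) = 0.333·4180·(23.9 − 20.4)
19.31 c = 4871.8  ⇒  c ≈ 252.3 J/(kg·K)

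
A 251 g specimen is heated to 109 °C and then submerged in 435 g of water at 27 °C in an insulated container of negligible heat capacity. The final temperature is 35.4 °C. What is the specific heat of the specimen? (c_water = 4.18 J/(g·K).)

m_s c (T_s − T_f) = m_water c_water (T_f − T_0):
251×c×(109 − 35.4) = 435×4.18×(35.4 − 27)
18474 c = 15274  ⇒  c ≈ 0.8268 J/(g·K)

c ≈ 0.827 J/(g·K)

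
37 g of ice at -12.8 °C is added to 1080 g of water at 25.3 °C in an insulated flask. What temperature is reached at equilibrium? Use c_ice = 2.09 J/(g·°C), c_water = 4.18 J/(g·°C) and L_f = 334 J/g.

Energy conservation, ΣQ = 0:
warm ice to 0 °C: 37×2.09×(0 − (-12.8)) = 989.82
  latent heat to melt: 37×334 = 12358
  warm the meltwater: 154.66 T
  water: 4514.4(T − 25.3)
4669.1 T = 114214 − 13348 = 100866
T ≈ 21.60 °C. Since T > 0 °C, the all-ice-melts assumption holds.

T_f ≈ 21.6 °C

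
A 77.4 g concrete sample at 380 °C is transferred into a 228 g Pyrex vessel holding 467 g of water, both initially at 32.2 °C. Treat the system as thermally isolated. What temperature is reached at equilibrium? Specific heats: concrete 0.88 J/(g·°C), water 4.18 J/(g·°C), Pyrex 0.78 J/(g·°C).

T_f ≈ 43.0 °C

Energy conservation, ΣQ = 0:
77.4*0.88*(T − 380) + 467*4.18*(T − 32.2) + 228*0.78*(T − 32.2) = 0
68.11(T − 380) + 1952.1(T − 32.2) + 177.84(T − 32.2) = 0
(68.11 + 1952.1 + 177.84) T = 68.11*380 + 1952.1*32.2 + 177.84*32.2
T ≈ 42.98 °C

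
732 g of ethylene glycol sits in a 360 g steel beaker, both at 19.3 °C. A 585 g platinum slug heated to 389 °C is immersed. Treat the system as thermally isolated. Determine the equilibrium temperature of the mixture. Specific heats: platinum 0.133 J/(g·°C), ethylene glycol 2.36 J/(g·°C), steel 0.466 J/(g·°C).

T_f ≈ 33.9 °C

Let T be the final temperature. ΣQ_i = 0:
585·0.133·(T − 389) + 732·2.36·(T − 19.3) + 360·0.466·(T − 19.3) = 0
77.81(T − 389) + 1727.5(T − 19.3) + 167.76(T − 19.3) = 0
(77.81 + 1727.5 + 167.76) T = 77.81·389 + 1727.5·19.3 + 167.76·19.3
T = 66845/1973.1 ≈ 33.88 °C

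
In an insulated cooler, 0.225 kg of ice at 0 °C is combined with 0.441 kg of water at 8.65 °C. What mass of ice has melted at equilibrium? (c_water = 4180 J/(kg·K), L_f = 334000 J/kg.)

Water can give up m c ΔT = 0.441·4180·8.65 = 15945 J before reaching 0 °C.
To melt every bit of ice: 0.225·334000 = 75150 J.
Since 15945 < 75150 J, not all the ice melts; equilibrium is at 0 °C.
Mass melted = 15945/334000 ≈ 0.04774 kg.

m_melted ≈ 0.0477 kg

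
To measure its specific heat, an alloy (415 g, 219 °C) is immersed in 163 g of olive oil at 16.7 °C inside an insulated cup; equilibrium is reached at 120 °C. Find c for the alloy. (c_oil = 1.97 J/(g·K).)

Heat lost by the alloy = heat gained by the oil:
415·c·(219 − 120) = 163·1.97·(120 − 16.7)
41085 c = 33171  ⇒  c ≈ 0.8074 J/(g·K)

c ≈ 0.807 J/(g·K)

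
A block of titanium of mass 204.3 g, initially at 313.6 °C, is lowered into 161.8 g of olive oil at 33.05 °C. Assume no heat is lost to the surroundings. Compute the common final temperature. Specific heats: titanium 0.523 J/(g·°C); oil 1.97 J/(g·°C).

T_f ≈ 103.5 °C

With ΣQ=0 the equilibrium temperature is the m·c-weighted mean:
T_f = (106.85·313.6 + 318.75·33.05) / (106.85 + 318.75)
    = 44042 / 425.59 ≈ 103.48 °C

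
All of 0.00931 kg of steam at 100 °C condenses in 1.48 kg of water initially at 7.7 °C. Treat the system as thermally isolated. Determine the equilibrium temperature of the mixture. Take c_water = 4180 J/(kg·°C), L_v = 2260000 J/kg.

T_f ≈ 11.7 °C

Energy conservation, ΣQ = 0:
steam→water at 100 °C releases m L_v = 0.00931·2260000 = 21041; condensate cools 100→T: 0.00931·4180·(T − 100) = 38.92(T − 100); water warms: 1.48·4180·(T − 7.7) = 6186.4(T − 7.7)
6225.3 T = 21041 + 3891.6 + 47635 = 72567
T ≈ 11.66 °C — below 100 °C, confirming all the steam condensed.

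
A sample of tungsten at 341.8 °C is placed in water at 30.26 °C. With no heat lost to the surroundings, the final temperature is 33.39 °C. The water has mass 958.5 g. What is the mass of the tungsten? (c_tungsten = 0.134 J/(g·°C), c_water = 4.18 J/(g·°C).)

Heat lost by the tungsten = heat gained by the water:
m×0.134×(341.8 − 33.39) = 958.5×4.18×(33.39 − 30.26)
41.33 m = 12540  ⇒  m ≈ 303.4 g

m ≈ 303 g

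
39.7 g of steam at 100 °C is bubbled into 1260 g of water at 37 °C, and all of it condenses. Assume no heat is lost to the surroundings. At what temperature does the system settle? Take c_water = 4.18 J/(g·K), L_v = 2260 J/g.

T_f ≈ 55.4 °C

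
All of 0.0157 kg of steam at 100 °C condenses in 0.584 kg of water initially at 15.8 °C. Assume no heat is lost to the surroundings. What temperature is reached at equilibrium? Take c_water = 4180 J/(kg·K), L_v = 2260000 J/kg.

T_f ≈ 32.2 °C

Net heat exchanged in the isolated system is zero:
steam→water at 100 °C releases m L_v = 0.0157·2260000 = 35482; condensed water 100 °C→T: 65.63(T − 100); water warms: 0.584·4180·(T − 15.8) = 2441.1(T − 15.8)
2506.7 T = 35482 + 6562.6 + 38570 = 80614
T ≈ 32.16 °C (< 100 °C, so full condensation is consistent).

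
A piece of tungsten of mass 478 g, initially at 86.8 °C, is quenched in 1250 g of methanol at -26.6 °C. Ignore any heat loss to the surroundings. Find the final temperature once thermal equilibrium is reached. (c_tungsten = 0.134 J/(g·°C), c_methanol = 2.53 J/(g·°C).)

T_f ≈ -24.3 °C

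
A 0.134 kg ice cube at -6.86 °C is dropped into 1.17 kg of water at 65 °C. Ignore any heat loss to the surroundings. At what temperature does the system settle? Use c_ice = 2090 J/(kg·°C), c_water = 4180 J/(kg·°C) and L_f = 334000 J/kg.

Energy conservation, ΣQ = 0:
warm ice to 0 °C: 0.134·2090·(0 − (-6.86)) = 1921.2
  latent heat to melt: 0.134·334000 = 44756
  warm the meltwater: 560.12 T
  water: 4890.6(T − 65)
5450.7 T = 317889 − 46677 = 271212
T ≈ 49.76 °C — above 0 °C, consistent with complete melting.

T_f ≈ 49.8 °C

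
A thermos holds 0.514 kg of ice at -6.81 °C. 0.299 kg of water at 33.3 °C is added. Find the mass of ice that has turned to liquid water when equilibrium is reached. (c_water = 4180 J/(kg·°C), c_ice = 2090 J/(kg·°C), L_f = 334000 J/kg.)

m_melted ≈ 0.103 kg

Cooling the water to 0 °C releases 0.299·4180·33.3 = 41619 J.
Of that, 0.514·2090·6.81 = 7315.7 J goes to bring the ice to 0 °C, leaving 34303 J.
Melting all 0.514 kg of ice would need 0.514·334000 = 171676 J.
That's not enough to melt it all — equilibrium is at 0 °C with ice remaining.
Mass melted = 34303/334000 ≈ 0.1027 kg.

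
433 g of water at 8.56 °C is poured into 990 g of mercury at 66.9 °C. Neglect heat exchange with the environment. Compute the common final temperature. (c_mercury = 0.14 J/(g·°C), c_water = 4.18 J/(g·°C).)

T_f ≈ 12.7 °C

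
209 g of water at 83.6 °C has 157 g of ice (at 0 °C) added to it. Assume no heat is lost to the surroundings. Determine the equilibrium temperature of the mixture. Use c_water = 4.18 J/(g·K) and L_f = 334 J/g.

T_f ≈ 13.5 °C

Setting the total heat transfer to zero:
latent heat to melt: 157·334 = 52438; meltwater 0→T: 157·4.18·T = 656.26 T; water: 873.62(T − 83.6)
1529.9 T = 73035 − 52438 = 20597
T ≈ 13.46 °C — above 0 °C, consistent with complete melting.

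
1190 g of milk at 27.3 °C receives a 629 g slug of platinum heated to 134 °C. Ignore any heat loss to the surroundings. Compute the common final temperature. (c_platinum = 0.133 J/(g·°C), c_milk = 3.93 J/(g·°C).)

Setting the total heat transfer to zero:
629×0.133×(T − 134) + 1190×3.93×(T − 27.3) = 0
83.66(T − 134) + 4676.7(T − 27.3) = 0
4760.4 T = 138884
T = 138884 / 4760.4 = 29.2 °C

T_f ≈ 29.2 °C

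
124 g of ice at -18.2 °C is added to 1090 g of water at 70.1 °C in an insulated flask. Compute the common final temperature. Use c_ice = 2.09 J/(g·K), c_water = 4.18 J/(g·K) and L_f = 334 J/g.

T_f ≈ 53.8 °C

Sum of m c ΔT and latent-heat terms is zero:
ice -18.2→0 °C: 124×2.09×18.2 = 4716.7
  melt ice: 124×334 = 41416
  meltwater 0→T: 124×4.18×T = 518.32 T
  water cools: 1090×4.18×(T − 70.1) = 4556.2(T − 70.1)
5074.5 T = 319390 − 46133 = 273257
T ≈ 53.85 °C (positive, so assuming full melt was valid).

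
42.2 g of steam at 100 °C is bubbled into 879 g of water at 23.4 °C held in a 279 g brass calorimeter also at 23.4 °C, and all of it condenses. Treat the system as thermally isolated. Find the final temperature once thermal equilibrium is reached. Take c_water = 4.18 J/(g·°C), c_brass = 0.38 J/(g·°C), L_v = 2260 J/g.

T_f ≈ 50.9 °C

Energy conservation, ΣQ = 0:
steam→water at 100 °C releases m L_v = 42.2×2260 = 95372; condensate cools 100→T: 42.2×4.18×(T − 100) = 176.4(T − 100); water warms: 879×4.18×(T − 23.4) = 3674.2(T − 23.4); brass cup: 279×0.38×(T − 23.4) = 106.02(T − 23.4)
3956.6 T = 95372 + 17640 + 88458 = 201469
T ≈ 50.92 °C, under the boiling point, so the assumption holds.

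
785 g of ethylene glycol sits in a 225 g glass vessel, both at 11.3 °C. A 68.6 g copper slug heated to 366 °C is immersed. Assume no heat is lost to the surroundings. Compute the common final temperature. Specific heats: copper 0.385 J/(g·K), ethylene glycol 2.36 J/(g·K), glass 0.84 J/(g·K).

Net heat exchanged in the isolated system is zero:
68.6×0.385×(T − 366) + 785×2.36×(T − 11.3) + 225×0.84×(T − 11.3) = 0
26.41(T − 366) + 1852.6(T − 11.3) + 189(T − 11.3) = 0
(26.41 + 1852.6 + 189) T = 26.41×366 + 1852.6×11.3 + 189×11.3
T = 32737 / 2068 = 15.8 °C

T_f ≈ 15.8 °C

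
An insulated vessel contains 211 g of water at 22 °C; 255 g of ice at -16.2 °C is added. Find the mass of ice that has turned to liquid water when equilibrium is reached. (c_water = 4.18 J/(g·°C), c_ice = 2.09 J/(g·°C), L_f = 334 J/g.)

Heat available from the water dropping to 0 °C: 211×4.18×22 = 19404 J.
Of that, 255×2.09×16.2 = 8633.8 J goes to bring the ice to 0 °C, leaving 10770 J.
To melt every bit of ice: 255×334 = 85170 J.
10770 J < 85170 J, so only part of the ice melts and the system sits at 0 °C.
Mass melted = 10770/334 ≈ 32.24 g.

m_melted ≈ 32.2 g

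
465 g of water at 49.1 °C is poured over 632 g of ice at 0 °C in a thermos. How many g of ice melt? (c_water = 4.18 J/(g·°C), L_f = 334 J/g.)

Water can give up m c ΔT = 465·4.18·49.1 = 95436 J before reaching 0 °C.
Fully melting the ice requires m_ice L_f = 632·334 = 211088 J.
Since 95436 < 211088 J, not all the ice melts; equilibrium is at 0 °C.
m_melted·334 = 95436  ⇒  m_melted ≈ 285.7 g.

m_melted ≈ 286 g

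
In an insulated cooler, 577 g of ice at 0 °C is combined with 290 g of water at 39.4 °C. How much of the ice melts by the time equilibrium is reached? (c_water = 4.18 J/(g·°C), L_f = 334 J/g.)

m_melted ≈ 143 g

Heat available from the water dropping to 0 °C: 290·4.18·39.4 = 47761 J.
To melt every bit of ice: 577·334 = 192718 J.
That's not enough to melt it all — equilibrium is at 0 °C with ice remaining.
m_melted·334 = 47761  ⇒  m_melted ≈ 143 g.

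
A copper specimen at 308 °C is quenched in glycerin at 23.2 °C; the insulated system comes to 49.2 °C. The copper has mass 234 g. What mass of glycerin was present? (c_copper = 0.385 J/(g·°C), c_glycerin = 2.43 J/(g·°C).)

|Q_copper| = |Q_glycerin|:
234×0.385×(308 − 49.2) = m×2.43×(49.2 − 23.2)
63.18 m = 23315  ⇒  m ≈ 369 g

m ≈ 369 g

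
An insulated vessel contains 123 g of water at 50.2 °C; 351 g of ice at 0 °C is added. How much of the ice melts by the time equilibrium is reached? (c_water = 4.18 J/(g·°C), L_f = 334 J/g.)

m_melted ≈ 77.3 g

Heat available from the water dropping to 0 °C: 123×4.18×50.2 = 25810 J.
To melt every bit of ice: 351×334 = 117234 J.
That's not enough to melt it all — equilibrium is at 0 °C with ice remaining.
Mass melted = 25810/334 ≈ 77.27 g.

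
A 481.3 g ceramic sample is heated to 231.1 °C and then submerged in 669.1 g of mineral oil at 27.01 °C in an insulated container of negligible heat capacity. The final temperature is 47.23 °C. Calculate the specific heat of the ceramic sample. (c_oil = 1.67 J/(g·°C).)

c ≈ 0.255 J/(g·°C)

Conservation of energy gives ΣQ = 0:
481.3·c·(47.23 − 231.1) + 669.1·1.67·(47.23 − 27.01) = 0
-88497 c = -22594
c = -22594/-88497 ≈ 0.2553 J/(g·°C)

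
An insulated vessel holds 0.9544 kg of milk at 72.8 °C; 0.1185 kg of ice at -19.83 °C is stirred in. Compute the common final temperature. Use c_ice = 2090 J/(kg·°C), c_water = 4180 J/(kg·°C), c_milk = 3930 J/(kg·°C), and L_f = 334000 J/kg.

T_f ≈ 53.8 °C

Taking heat into each body as positive, Σ m c ΔT = 0:
ice -19.83→0 °C: 0.1185·2090·19.83 = 4911.2; latent heat to melt: 0.1185·334000 = 39579; meltwater 0→T: 0.1185·4180·T = 495.33 T; milk cools: 0.9544·3930·(T − 72.8) = 3750.8(T − 72.8)
4246.1 T = 273058 − 44490 = 228567
T ≈ 53.83 °C — above 0 °C, consistent with complete melting.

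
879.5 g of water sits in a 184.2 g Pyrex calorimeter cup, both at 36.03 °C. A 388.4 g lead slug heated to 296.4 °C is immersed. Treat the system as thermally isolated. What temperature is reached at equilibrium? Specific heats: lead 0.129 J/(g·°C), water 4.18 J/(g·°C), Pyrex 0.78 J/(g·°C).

Let T be the final temperature. ΣQ_i = 0:
388.4×0.129×(T − 296.4) + 879.5×4.18×(T − 36.03) + 184.2×0.78×(T − 36.03) = 0
3870.1 T = 152485
T = 152485 / 3870.1 = 39.4 °C

T_f ≈ 39.4 °C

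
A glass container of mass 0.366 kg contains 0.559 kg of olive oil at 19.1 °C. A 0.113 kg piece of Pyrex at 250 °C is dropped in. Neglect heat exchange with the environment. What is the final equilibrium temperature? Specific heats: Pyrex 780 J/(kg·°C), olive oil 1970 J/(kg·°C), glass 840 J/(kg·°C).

Setting the total heat transfer to zero:
0.113·780·(T − 250) + 0.559·1970·(T − 19.1) + 0.366·840·(T − 19.1) = 0
(88.14 + 1101.2 + 307.44) T = 88.14·250 + 1101.2·19.1 + 307.44·19.1
T = 48941 / 1496.8 = 32.7 °C

T_f ≈ 32.7 °C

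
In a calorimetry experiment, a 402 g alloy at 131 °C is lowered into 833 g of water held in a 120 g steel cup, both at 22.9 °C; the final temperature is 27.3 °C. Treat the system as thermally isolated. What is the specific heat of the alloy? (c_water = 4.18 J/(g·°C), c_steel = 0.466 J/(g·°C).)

c ≈ 0.373 J/(g·°C)

Conservation of energy gives ΣQ = 0:
402×c×(27.3 − 131) + 833×4.18×(27.3 − 22.9) + 120×0.466×(27.3 − 22.9) = 0
-41687 c = -15567
c = -15567/-41687 ≈ 0.3734 J/(g·°C)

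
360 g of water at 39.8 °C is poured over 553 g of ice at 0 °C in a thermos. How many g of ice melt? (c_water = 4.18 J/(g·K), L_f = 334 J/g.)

Heat available from the water dropping to 0 °C: 360·4.18·39.8 = 59891 J.
Fully melting the ice requires m_ice L_f = 553·334 = 184702 J.
That's not enough to melt it all — equilibrium is at 0 °C with ice remaining.
Mass melted = 59891/334 ≈ 179.3 g.

m_melted ≈ 179 g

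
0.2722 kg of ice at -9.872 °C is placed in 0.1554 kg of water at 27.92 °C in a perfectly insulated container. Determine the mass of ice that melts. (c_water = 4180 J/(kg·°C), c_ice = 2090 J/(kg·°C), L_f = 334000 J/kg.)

m_melted ≈ 0.0375 kg

Cooling the water to 0 °C releases 0.1554·4180·27.92 = 18136 J.
Warming the ice to 0 °C takes 0.2722·2090·9.872 = 5616.2 J, leaving 12520 J for melting.
To melt every bit of ice: 0.2722·334000 = 90915 J.
That's not enough to melt it all — equilibrium is at 0 °C with ice remaining.
Mass melted = 12520/334000 ≈ 0.03748 kg.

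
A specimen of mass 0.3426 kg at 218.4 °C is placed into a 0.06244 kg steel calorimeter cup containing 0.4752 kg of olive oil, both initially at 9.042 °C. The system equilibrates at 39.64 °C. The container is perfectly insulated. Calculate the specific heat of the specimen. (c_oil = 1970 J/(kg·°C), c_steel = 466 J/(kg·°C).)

c ≈ 482 J/(kg·°C)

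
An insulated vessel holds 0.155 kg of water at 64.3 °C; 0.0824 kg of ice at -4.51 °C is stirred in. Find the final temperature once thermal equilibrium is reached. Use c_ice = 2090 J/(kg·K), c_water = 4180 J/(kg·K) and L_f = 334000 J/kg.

T_f ≈ 13.5 °C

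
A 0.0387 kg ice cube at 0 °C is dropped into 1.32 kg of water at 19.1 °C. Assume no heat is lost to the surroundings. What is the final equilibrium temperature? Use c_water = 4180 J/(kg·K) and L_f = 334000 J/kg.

Net heat exchanged in the isolated system is zero:
latent heat to melt: 0.0387·334000 = 12926
  meltwater 0→T: 0.0387·4180·T = 161.77 T
  water cools: 1.32·4180·(T − 19.1) = 5517.6(T − 19.1)
5679.4 T = 105386 − 12926 = 92460
T ≈ 16.28 °C. Since T > 0 °C, the all-ice-melts assumption holds.

T_f ≈ 16.3 °C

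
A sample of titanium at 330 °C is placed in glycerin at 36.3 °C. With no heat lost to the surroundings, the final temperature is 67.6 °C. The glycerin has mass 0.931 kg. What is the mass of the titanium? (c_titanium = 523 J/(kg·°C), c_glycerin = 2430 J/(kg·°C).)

Heat lost by the titanium = heat gained by the glycerin:
m·523·(330 − 67.6) = 0.931·2430·(67.6 − 36.3)
137235 m = 70811  ⇒  m ≈ 0.516 kg

m ≈ 0.516 kg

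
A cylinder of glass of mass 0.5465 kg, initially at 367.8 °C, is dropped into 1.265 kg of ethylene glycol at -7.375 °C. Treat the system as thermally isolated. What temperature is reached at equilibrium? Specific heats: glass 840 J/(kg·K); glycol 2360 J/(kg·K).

T_f ≈ 42.6 °C

T_f = Σ m_i c_i T_i / Σ m_i c_i:
T_f = (459.06×367.8 + 2985.4×(-7.375)) / (459.06 + 2985.4)
    = 146825 / 3444.5 ≈ 42.63 °C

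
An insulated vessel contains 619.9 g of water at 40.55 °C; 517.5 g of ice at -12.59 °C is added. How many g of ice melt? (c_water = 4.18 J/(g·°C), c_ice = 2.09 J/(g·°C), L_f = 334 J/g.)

m_melted ≈ 274 g

Heat available from the water dropping to 0 °C: 619.9·4.18·40.55 = 105072 J.
Warming the ice to 0 °C takes 517.5·2.09·12.59 = 13617 J, leaving 91455 J for melting.
Fully melting the ice requires m_ice L_f = 517.5·334 = 172845 J.
91455 J < 172845 J, so only part of the ice melts and the system sits at 0 °C.
Mass melted = 91455/334 ≈ 273.8 g.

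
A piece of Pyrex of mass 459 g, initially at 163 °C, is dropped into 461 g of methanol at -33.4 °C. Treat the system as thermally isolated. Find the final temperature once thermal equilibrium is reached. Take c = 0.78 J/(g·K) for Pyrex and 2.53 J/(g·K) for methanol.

T_f ≈ 12.7 °C

Energy conservation, ΣQ = 0:
459*0.78*(T − 163) + 461*2.53*(T − (-33.4)) = 0
(358.02 + 1166.3) T = 358.02*163 + 1166.3*(-33.4)
T ≈ 12.73 °C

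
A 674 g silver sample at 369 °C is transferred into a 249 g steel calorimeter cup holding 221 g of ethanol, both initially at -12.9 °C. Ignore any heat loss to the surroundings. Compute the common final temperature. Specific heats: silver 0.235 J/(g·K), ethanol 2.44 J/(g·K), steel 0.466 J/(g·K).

T_f ≈ 61.4 °C

Setting the total heat transfer to zero:
674*0.235*(T − 369) + 221*2.44*(T − (-12.9)) + 249*0.466*(T − (-12.9)) = 0
(158.39 + 539.24 + 116.03) T = 158.39*369 + 539.24*(-12.9) + 116.03*(-12.9)
T ≈ 61.44 °C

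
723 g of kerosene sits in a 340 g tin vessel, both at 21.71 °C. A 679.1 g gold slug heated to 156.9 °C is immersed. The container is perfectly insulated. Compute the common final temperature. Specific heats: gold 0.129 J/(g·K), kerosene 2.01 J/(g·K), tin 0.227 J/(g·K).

With ΣQ=0 the equilibrium temperature is the m·c-weighted mean:
T_f = (87.6×156.9 + 1453.2×21.71 + 77.18×21.71) / (87.6 + 1453.2 + 77.18)
    = 46970 / 1618 ≈ 29.03 °C

T_f ≈ 29.0 °C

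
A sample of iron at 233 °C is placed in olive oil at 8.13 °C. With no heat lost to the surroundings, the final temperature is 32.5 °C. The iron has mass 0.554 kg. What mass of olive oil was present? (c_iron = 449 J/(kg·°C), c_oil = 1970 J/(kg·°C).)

m ≈ 1.04 kg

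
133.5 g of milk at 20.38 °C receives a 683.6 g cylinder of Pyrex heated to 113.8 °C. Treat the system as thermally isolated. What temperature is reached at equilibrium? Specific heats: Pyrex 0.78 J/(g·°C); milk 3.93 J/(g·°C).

|Q_Pyrex| = |Q_milk|:
683.6·0.78·(113.8 − T) = 133.5·3.93·(T − 20.38)
533.21(113.8 − T) = 524.65(T − 20.38)
1057.9 T = 71372  ⇒  T ≈ 67.47 °C

T_f ≈ 67.5 °C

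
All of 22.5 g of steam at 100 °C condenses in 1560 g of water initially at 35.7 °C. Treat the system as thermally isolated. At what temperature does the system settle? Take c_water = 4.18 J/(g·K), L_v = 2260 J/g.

Let T be the final temperature. ΣQ_i = 0:
steam→water at 100 °C releases m L_v = 22.5·2260 = 50850
  condensed water 100 °C→T: 94.05(T − 100)
  water warms: 1560·4.18·(T − 35.7) = 6520.8(T − 35.7)
6614.8 T = 50850 + 9405 + 232793 = 293048
T ≈ 44.30 °C, under the boiling point, so the assumption holds.

T_f ≈ 44.3 °C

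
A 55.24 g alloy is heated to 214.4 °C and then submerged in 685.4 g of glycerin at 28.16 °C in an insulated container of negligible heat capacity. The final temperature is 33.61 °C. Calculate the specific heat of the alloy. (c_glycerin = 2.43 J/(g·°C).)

c ≈ 0.909 J/(g·°C)

Taking heat into each body as positive, Σ m c ΔT = 0:
55.24×c×(33.61 − 214.4) + 685.4×2.43×(33.61 − 28.16) = 0
-9986.8 c = -9077.1
c = -9077.1/-9986.8 ≈ 0.9089 J/(g·°C)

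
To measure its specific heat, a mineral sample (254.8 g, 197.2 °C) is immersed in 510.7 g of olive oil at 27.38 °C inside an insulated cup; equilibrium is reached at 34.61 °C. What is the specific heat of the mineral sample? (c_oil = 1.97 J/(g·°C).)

m_s c (T_s − T_f) = m_oil c_oil (T_f − T_0):
254.8·c·(197.2 − 34.61) = 510.7·1.97·(34.61 − 27.38)
41428 c = 7274  ⇒  c ≈ 0.1756 J/(g·°C)

c ≈ 0.176 J/(g·°C)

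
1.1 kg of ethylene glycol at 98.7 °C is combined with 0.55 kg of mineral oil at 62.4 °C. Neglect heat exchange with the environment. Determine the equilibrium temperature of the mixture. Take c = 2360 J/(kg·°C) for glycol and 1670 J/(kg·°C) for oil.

Taking heat into each body as positive, Σ m c ΔT = 0:
1.1×2360×(T − 98.7) + 0.55×1670×(T − 62.4) = 0
2596(T − 98.7) + 918.5(T − 62.4) = 0
3514.5 T = 313540
T = 313540/3514.5 ≈ 89.21 °C

T_f ≈ 89.2 °C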